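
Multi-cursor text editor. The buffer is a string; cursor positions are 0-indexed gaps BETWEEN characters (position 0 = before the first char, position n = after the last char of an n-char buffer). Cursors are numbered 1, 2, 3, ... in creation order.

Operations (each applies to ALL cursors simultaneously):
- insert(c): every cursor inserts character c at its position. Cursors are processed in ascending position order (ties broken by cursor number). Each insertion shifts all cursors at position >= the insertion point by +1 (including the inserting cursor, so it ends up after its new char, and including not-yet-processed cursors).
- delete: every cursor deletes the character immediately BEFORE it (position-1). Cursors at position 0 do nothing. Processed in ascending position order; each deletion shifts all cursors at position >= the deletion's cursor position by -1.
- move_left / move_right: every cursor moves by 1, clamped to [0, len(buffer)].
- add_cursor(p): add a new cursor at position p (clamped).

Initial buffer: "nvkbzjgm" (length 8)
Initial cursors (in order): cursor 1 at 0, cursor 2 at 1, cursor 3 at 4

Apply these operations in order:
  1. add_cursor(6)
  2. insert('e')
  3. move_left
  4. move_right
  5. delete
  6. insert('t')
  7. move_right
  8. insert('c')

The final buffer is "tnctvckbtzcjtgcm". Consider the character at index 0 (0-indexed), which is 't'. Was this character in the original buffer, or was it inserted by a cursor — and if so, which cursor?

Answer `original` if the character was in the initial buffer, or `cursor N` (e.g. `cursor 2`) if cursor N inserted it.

After op 1 (add_cursor(6)): buffer="nvkbzjgm" (len 8), cursors c1@0 c2@1 c3@4 c4@6, authorship ........
After op 2 (insert('e')): buffer="enevkbezjegm" (len 12), cursors c1@1 c2@3 c3@7 c4@10, authorship 1.2...3..4..
After op 3 (move_left): buffer="enevkbezjegm" (len 12), cursors c1@0 c2@2 c3@6 c4@9, authorship 1.2...3..4..
After op 4 (move_right): buffer="enevkbezjegm" (len 12), cursors c1@1 c2@3 c3@7 c4@10, authorship 1.2...3..4..
After op 5 (delete): buffer="nvkbzjgm" (len 8), cursors c1@0 c2@1 c3@4 c4@6, authorship ........
After op 6 (insert('t')): buffer="tntvkbtzjtgm" (len 12), cursors c1@1 c2@3 c3@7 c4@10, authorship 1.2...3..4..
After op 7 (move_right): buffer="tntvkbtzjtgm" (len 12), cursors c1@2 c2@4 c3@8 c4@11, authorship 1.2...3..4..
After op 8 (insert('c')): buffer="tnctvckbtzcjtgcm" (len 16), cursors c1@3 c2@6 c3@11 c4@15, authorship 1.12.2..3.3.4.4.
Authorship (.=original, N=cursor N): 1 . 1 2 . 2 . . 3 . 3 . 4 . 4 .
Index 0: author = 1

Answer: cursor 1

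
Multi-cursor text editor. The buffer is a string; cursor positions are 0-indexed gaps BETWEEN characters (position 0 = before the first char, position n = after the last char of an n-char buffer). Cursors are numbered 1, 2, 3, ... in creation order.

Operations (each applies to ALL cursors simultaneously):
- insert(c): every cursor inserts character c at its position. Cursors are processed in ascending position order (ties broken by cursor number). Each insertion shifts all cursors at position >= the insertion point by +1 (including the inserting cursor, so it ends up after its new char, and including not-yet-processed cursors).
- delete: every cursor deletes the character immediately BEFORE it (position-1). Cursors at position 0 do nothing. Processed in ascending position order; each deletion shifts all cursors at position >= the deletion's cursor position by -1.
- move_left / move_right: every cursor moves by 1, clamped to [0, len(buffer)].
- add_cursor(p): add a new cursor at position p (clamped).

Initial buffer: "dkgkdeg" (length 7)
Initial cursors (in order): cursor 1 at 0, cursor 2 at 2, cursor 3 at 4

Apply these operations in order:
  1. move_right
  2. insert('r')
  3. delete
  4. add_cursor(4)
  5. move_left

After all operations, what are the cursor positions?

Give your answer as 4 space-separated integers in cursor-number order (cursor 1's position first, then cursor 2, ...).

After op 1 (move_right): buffer="dkgkdeg" (len 7), cursors c1@1 c2@3 c3@5, authorship .......
After op 2 (insert('r')): buffer="drkgrkdreg" (len 10), cursors c1@2 c2@5 c3@8, authorship .1..2..3..
After op 3 (delete): buffer="dkgkdeg" (len 7), cursors c1@1 c2@3 c3@5, authorship .......
After op 4 (add_cursor(4)): buffer="dkgkdeg" (len 7), cursors c1@1 c2@3 c4@4 c3@5, authorship .......
After op 5 (move_left): buffer="dkgkdeg" (len 7), cursors c1@0 c2@2 c4@3 c3@4, authorship .......

Answer: 0 2 4 3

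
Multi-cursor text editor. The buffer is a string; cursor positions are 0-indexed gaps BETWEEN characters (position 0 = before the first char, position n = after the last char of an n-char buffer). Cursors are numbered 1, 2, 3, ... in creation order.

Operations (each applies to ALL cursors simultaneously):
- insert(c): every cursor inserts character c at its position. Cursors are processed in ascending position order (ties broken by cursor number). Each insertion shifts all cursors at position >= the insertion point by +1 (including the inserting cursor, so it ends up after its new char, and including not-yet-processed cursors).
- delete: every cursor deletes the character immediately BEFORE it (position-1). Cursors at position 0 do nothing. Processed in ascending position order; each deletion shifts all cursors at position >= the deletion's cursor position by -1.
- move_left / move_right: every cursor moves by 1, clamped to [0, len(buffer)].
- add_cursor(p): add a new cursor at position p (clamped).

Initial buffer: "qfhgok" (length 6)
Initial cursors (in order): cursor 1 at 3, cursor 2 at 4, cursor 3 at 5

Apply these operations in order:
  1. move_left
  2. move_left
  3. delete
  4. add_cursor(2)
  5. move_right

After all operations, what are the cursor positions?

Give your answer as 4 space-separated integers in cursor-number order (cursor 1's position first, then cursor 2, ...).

After op 1 (move_left): buffer="qfhgok" (len 6), cursors c1@2 c2@3 c3@4, authorship ......
After op 2 (move_left): buffer="qfhgok" (len 6), cursors c1@1 c2@2 c3@3, authorship ......
After op 3 (delete): buffer="gok" (len 3), cursors c1@0 c2@0 c3@0, authorship ...
After op 4 (add_cursor(2)): buffer="gok" (len 3), cursors c1@0 c2@0 c3@0 c4@2, authorship ...
After op 5 (move_right): buffer="gok" (len 3), cursors c1@1 c2@1 c3@1 c4@3, authorship ...

Answer: 1 1 1 3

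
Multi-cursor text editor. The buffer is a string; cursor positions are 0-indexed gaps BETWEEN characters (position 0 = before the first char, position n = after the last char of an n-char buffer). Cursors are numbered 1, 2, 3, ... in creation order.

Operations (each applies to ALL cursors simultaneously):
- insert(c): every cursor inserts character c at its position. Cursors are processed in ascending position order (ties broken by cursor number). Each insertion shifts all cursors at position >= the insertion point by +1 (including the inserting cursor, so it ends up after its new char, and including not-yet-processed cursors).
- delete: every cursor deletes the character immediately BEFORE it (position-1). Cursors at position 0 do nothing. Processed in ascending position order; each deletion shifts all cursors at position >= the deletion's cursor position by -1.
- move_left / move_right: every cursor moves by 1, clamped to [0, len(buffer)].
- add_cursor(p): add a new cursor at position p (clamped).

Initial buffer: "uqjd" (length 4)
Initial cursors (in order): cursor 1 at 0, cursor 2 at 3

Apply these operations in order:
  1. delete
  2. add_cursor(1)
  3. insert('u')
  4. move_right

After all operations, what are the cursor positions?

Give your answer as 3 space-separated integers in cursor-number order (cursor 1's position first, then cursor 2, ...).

Answer: 2 6 4

Derivation:
After op 1 (delete): buffer="uqd" (len 3), cursors c1@0 c2@2, authorship ...
After op 2 (add_cursor(1)): buffer="uqd" (len 3), cursors c1@0 c3@1 c2@2, authorship ...
After op 3 (insert('u')): buffer="uuuqud" (len 6), cursors c1@1 c3@3 c2@5, authorship 1.3.2.
After op 4 (move_right): buffer="uuuqud" (len 6), cursors c1@2 c3@4 c2@6, authorship 1.3.2.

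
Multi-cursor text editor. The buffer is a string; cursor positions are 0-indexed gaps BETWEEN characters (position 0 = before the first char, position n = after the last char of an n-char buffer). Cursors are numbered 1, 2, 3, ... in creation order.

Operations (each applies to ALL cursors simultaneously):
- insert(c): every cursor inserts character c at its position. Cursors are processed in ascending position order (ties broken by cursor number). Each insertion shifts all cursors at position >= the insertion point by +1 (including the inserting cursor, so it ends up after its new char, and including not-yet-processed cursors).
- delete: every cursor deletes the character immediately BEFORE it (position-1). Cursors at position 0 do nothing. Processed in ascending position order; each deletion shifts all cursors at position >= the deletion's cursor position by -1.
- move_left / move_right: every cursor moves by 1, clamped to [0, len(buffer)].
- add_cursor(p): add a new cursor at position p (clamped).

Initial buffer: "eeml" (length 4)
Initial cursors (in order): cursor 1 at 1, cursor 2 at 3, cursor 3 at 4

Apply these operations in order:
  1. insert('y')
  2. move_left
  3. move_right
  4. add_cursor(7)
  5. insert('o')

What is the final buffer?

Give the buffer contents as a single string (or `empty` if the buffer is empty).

After op 1 (insert('y')): buffer="eyemyly" (len 7), cursors c1@2 c2@5 c3@7, authorship .1..2.3
After op 2 (move_left): buffer="eyemyly" (len 7), cursors c1@1 c2@4 c3@6, authorship .1..2.3
After op 3 (move_right): buffer="eyemyly" (len 7), cursors c1@2 c2@5 c3@7, authorship .1..2.3
After op 4 (add_cursor(7)): buffer="eyemyly" (len 7), cursors c1@2 c2@5 c3@7 c4@7, authorship .1..2.3
After op 5 (insert('o')): buffer="eyoemyolyoo" (len 11), cursors c1@3 c2@7 c3@11 c4@11, authorship .11..22.334

Answer: eyoemyolyoo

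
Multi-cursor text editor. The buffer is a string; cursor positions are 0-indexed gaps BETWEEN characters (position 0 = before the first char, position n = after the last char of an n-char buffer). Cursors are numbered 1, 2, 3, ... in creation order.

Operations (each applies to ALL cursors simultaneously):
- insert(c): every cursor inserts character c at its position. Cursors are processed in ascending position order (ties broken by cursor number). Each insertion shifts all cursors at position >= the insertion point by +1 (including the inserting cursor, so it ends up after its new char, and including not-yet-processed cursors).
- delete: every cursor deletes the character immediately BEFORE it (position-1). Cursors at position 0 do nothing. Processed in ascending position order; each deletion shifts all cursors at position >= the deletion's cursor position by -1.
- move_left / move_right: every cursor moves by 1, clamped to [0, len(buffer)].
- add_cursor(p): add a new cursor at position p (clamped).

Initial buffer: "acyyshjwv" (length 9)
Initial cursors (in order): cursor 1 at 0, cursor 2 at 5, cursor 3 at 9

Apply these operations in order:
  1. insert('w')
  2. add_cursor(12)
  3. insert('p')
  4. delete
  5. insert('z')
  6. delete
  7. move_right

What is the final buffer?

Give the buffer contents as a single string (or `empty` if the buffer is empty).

Answer: wacyyswhjwvw

Derivation:
After op 1 (insert('w')): buffer="wacyyswhjwvw" (len 12), cursors c1@1 c2@7 c3@12, authorship 1.....2....3
After op 2 (add_cursor(12)): buffer="wacyyswhjwvw" (len 12), cursors c1@1 c2@7 c3@12 c4@12, authorship 1.....2....3
After op 3 (insert('p')): buffer="wpacyyswphjwvwpp" (len 16), cursors c1@2 c2@9 c3@16 c4@16, authorship 11.....22....334
After op 4 (delete): buffer="wacyyswhjwvw" (len 12), cursors c1@1 c2@7 c3@12 c4@12, authorship 1.....2....3
After op 5 (insert('z')): buffer="wzacyyswzhjwvwzz" (len 16), cursors c1@2 c2@9 c3@16 c4@16, authorship 11.....22....334
After op 6 (delete): buffer="wacyyswhjwvw" (len 12), cursors c1@1 c2@7 c3@12 c4@12, authorship 1.....2....3
After op 7 (move_right): buffer="wacyyswhjwvw" (len 12), cursors c1@2 c2@8 c3@12 c4@12, authorship 1.....2....3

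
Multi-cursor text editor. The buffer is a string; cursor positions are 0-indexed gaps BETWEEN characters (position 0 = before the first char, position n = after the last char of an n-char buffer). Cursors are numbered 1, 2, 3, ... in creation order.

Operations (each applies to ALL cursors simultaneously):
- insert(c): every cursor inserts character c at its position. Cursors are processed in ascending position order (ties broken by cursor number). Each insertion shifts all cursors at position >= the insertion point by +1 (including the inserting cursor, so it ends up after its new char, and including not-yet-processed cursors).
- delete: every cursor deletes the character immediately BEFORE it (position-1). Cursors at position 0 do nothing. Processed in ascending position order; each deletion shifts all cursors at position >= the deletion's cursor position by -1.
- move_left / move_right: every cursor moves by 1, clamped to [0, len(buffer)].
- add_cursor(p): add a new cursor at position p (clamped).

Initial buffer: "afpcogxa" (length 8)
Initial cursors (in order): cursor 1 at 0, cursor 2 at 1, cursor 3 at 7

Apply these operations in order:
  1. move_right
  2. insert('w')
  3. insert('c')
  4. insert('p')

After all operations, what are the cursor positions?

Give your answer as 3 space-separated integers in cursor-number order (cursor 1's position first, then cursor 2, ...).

Answer: 4 8 17

Derivation:
After op 1 (move_right): buffer="afpcogxa" (len 8), cursors c1@1 c2@2 c3@8, authorship ........
After op 2 (insert('w')): buffer="awfwpcogxaw" (len 11), cursors c1@2 c2@4 c3@11, authorship .1.2......3
After op 3 (insert('c')): buffer="awcfwcpcogxawc" (len 14), cursors c1@3 c2@6 c3@14, authorship .11.22......33
After op 4 (insert('p')): buffer="awcpfwcppcogxawcp" (len 17), cursors c1@4 c2@8 c3@17, authorship .111.222......333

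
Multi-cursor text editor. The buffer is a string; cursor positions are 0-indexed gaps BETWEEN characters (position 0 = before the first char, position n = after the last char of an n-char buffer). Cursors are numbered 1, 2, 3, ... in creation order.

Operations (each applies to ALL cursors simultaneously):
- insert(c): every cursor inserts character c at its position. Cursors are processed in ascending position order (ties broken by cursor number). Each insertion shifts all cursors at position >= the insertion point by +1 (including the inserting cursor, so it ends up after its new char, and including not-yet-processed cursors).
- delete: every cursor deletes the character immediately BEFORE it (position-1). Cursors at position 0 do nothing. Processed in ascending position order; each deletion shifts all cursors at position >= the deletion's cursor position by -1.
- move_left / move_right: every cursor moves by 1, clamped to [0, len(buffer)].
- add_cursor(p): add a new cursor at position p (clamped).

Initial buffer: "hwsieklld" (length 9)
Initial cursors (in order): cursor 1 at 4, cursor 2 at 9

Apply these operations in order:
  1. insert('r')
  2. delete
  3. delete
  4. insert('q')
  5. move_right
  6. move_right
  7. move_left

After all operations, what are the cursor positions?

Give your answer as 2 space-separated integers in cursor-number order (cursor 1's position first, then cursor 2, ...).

Answer: 5 8

Derivation:
After op 1 (insert('r')): buffer="hwsireklldr" (len 11), cursors c1@5 c2@11, authorship ....1.....2
After op 2 (delete): buffer="hwsieklld" (len 9), cursors c1@4 c2@9, authorship .........
After op 3 (delete): buffer="hwsekll" (len 7), cursors c1@3 c2@7, authorship .......
After op 4 (insert('q')): buffer="hwsqekllq" (len 9), cursors c1@4 c2@9, authorship ...1....2
After op 5 (move_right): buffer="hwsqekllq" (len 9), cursors c1@5 c2@9, authorship ...1....2
After op 6 (move_right): buffer="hwsqekllq" (len 9), cursors c1@6 c2@9, authorship ...1....2
After op 7 (move_left): buffer="hwsqekllq" (len 9), cursors c1@5 c2@8, authorship ...1....2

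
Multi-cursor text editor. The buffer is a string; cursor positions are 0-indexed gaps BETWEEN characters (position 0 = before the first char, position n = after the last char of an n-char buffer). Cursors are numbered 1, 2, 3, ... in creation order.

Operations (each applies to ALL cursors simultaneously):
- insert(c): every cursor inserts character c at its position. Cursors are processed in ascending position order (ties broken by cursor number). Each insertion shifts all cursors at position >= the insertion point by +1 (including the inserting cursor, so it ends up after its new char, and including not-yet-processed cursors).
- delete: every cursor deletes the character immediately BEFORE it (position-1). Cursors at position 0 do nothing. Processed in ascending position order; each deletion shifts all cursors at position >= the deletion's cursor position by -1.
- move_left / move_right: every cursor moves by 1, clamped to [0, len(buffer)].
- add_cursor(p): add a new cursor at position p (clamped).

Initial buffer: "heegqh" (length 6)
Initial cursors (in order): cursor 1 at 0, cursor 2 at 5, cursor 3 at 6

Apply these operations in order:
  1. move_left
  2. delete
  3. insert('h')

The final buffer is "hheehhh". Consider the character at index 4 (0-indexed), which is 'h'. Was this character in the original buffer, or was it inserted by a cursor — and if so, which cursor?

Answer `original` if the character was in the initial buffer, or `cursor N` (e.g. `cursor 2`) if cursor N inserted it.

Answer: cursor 2

Derivation:
After op 1 (move_left): buffer="heegqh" (len 6), cursors c1@0 c2@4 c3@5, authorship ......
After op 2 (delete): buffer="heeh" (len 4), cursors c1@0 c2@3 c3@3, authorship ....
After op 3 (insert('h')): buffer="hheehhh" (len 7), cursors c1@1 c2@6 c3@6, authorship 1...23.
Authorship (.=original, N=cursor N): 1 . . . 2 3 .
Index 4: author = 2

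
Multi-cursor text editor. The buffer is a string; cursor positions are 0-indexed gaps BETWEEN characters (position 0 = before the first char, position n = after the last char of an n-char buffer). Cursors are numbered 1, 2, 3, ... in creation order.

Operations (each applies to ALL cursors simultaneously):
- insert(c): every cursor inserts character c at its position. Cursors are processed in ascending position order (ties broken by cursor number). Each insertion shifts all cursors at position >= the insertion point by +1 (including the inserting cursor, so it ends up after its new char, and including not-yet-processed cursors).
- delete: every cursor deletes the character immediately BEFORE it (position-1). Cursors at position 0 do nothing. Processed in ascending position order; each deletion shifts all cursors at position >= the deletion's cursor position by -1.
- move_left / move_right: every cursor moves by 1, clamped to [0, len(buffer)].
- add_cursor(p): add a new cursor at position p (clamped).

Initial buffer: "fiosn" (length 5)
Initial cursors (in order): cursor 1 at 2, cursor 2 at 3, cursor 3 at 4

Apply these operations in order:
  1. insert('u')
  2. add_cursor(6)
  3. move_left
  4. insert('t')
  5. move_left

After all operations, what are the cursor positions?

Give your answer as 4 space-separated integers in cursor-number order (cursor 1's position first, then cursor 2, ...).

After op 1 (insert('u')): buffer="fiuousun" (len 8), cursors c1@3 c2@5 c3@7, authorship ..1.2.3.
After op 2 (add_cursor(6)): buffer="fiuousun" (len 8), cursors c1@3 c2@5 c4@6 c3@7, authorship ..1.2.3.
After op 3 (move_left): buffer="fiuousun" (len 8), cursors c1@2 c2@4 c4@5 c3@6, authorship ..1.2.3.
After op 4 (insert('t')): buffer="fituotutstun" (len 12), cursors c1@3 c2@6 c4@8 c3@10, authorship ..11.224.33.
After op 5 (move_left): buffer="fituotutstun" (len 12), cursors c1@2 c2@5 c4@7 c3@9, authorship ..11.224.33.

Answer: 2 5 9 7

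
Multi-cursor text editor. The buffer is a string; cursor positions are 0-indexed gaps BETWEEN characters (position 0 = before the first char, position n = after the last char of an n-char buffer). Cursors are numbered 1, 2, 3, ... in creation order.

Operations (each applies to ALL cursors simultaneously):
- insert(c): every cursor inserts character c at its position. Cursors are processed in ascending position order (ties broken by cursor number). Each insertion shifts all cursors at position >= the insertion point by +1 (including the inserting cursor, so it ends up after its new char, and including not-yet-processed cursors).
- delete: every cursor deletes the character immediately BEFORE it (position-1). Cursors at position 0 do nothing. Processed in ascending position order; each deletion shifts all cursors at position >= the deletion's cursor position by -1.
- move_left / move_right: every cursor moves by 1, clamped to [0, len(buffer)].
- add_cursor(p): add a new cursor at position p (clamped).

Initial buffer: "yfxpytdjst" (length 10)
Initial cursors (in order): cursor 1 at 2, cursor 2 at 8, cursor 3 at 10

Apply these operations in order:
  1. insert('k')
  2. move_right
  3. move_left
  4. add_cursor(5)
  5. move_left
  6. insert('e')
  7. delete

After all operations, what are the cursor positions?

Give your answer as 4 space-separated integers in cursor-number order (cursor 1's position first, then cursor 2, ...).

Answer: 2 9 11 4

Derivation:
After op 1 (insert('k')): buffer="yfkxpytdjkstk" (len 13), cursors c1@3 c2@10 c3@13, authorship ..1......2..3
After op 2 (move_right): buffer="yfkxpytdjkstk" (len 13), cursors c1@4 c2@11 c3@13, authorship ..1......2..3
After op 3 (move_left): buffer="yfkxpytdjkstk" (len 13), cursors c1@3 c2@10 c3@12, authorship ..1......2..3
After op 4 (add_cursor(5)): buffer="yfkxpytdjkstk" (len 13), cursors c1@3 c4@5 c2@10 c3@12, authorship ..1......2..3
After op 5 (move_left): buffer="yfkxpytdjkstk" (len 13), cursors c1@2 c4@4 c2@9 c3@11, authorship ..1......2..3
After op 6 (insert('e')): buffer="yfekxepytdjeksetk" (len 17), cursors c1@3 c4@6 c2@12 c3@15, authorship ..11.4.....22.3.3
After op 7 (delete): buffer="yfkxpytdjkstk" (len 13), cursors c1@2 c4@4 c2@9 c3@11, authorship ..1......2..3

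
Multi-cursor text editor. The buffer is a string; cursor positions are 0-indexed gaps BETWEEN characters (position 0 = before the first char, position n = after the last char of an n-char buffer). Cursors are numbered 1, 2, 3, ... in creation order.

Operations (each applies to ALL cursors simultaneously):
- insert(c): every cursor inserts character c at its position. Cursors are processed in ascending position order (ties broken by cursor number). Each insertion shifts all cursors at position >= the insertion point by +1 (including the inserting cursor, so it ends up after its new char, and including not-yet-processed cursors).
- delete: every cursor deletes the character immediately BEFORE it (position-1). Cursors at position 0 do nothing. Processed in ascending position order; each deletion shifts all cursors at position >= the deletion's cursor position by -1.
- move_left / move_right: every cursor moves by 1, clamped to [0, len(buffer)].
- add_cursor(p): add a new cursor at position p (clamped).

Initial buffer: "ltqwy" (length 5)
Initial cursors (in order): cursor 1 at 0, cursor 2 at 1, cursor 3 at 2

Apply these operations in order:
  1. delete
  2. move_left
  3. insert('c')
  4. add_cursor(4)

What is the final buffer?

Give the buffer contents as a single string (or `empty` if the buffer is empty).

Answer: cccqwy

Derivation:
After op 1 (delete): buffer="qwy" (len 3), cursors c1@0 c2@0 c3@0, authorship ...
After op 2 (move_left): buffer="qwy" (len 3), cursors c1@0 c2@0 c3@0, authorship ...
After op 3 (insert('c')): buffer="cccqwy" (len 6), cursors c1@3 c2@3 c3@3, authorship 123...
After op 4 (add_cursor(4)): buffer="cccqwy" (len 6), cursors c1@3 c2@3 c3@3 c4@4, authorship 123...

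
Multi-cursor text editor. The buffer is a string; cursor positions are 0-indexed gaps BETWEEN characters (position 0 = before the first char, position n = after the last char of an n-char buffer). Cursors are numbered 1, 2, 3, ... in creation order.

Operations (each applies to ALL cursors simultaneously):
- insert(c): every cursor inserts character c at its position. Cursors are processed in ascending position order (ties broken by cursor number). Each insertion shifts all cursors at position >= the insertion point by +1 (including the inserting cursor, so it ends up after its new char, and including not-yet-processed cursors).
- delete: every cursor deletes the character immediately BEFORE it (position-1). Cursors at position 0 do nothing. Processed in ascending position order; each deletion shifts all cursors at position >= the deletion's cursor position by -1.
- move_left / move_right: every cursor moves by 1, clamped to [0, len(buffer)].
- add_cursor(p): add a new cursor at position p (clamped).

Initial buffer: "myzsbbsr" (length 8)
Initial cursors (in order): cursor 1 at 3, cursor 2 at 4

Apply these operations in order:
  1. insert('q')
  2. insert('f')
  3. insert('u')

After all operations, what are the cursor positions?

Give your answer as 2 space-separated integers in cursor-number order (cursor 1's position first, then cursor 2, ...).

Answer: 6 10

Derivation:
After op 1 (insert('q')): buffer="myzqsqbbsr" (len 10), cursors c1@4 c2@6, authorship ...1.2....
After op 2 (insert('f')): buffer="myzqfsqfbbsr" (len 12), cursors c1@5 c2@8, authorship ...11.22....
After op 3 (insert('u')): buffer="myzqfusqfubbsr" (len 14), cursors c1@6 c2@10, authorship ...111.222....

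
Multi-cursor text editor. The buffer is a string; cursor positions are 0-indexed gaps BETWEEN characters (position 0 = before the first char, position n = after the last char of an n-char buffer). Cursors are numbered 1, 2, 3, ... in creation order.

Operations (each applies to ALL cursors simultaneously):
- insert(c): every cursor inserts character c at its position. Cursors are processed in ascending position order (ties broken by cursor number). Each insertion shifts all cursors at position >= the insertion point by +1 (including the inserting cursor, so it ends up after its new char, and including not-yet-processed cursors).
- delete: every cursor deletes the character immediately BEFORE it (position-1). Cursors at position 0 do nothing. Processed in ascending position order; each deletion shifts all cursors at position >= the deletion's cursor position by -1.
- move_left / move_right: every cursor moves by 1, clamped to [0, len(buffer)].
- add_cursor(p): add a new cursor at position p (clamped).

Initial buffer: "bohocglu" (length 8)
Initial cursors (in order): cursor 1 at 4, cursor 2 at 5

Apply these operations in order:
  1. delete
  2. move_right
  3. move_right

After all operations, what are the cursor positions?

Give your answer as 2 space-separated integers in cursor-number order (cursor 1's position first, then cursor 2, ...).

Answer: 5 5

Derivation:
After op 1 (delete): buffer="bohglu" (len 6), cursors c1@3 c2@3, authorship ......
After op 2 (move_right): buffer="bohglu" (len 6), cursors c1@4 c2@4, authorship ......
After op 3 (move_right): buffer="bohglu" (len 6), cursors c1@5 c2@5, authorship ......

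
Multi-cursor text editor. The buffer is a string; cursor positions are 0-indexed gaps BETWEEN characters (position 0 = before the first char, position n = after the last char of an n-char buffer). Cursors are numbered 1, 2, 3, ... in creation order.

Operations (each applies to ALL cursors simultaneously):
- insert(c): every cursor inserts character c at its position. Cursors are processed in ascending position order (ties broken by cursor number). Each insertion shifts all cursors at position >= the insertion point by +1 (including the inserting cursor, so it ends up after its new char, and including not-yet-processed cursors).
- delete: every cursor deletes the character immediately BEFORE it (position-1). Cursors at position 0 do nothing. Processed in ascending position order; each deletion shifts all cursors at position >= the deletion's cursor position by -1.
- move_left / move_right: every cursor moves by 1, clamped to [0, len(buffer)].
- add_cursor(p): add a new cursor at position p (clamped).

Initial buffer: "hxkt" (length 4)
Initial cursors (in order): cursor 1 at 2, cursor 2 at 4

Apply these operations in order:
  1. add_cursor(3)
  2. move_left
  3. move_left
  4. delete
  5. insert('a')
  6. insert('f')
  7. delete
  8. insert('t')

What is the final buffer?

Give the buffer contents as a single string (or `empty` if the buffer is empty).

After op 1 (add_cursor(3)): buffer="hxkt" (len 4), cursors c1@2 c3@3 c2@4, authorship ....
After op 2 (move_left): buffer="hxkt" (len 4), cursors c1@1 c3@2 c2@3, authorship ....
After op 3 (move_left): buffer="hxkt" (len 4), cursors c1@0 c3@1 c2@2, authorship ....
After op 4 (delete): buffer="kt" (len 2), cursors c1@0 c2@0 c3@0, authorship ..
After op 5 (insert('a')): buffer="aaakt" (len 5), cursors c1@3 c2@3 c3@3, authorship 123..
After op 6 (insert('f')): buffer="aaafffkt" (len 8), cursors c1@6 c2@6 c3@6, authorship 123123..
After op 7 (delete): buffer="aaakt" (len 5), cursors c1@3 c2@3 c3@3, authorship 123..
After op 8 (insert('t')): buffer="aaatttkt" (len 8), cursors c1@6 c2@6 c3@6, authorship 123123..

Answer: aaatttkt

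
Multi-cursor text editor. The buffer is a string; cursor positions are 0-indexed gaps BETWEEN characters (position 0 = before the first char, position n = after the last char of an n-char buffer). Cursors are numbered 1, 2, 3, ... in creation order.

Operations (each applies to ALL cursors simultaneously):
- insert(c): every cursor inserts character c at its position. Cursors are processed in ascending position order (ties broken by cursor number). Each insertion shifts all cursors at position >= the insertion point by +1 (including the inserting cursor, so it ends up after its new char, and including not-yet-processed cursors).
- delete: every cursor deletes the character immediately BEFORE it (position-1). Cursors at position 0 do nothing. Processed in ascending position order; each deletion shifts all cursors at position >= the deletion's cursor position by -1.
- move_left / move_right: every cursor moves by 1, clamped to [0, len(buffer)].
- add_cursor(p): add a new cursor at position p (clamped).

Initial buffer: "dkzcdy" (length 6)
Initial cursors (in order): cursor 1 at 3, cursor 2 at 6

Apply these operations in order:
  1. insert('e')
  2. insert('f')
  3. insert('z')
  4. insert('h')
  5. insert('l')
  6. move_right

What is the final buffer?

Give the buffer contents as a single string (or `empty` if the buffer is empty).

Answer: dkzefzhlcdyefzhl

Derivation:
After op 1 (insert('e')): buffer="dkzecdye" (len 8), cursors c1@4 c2@8, authorship ...1...2
After op 2 (insert('f')): buffer="dkzefcdyef" (len 10), cursors c1@5 c2@10, authorship ...11...22
After op 3 (insert('z')): buffer="dkzefzcdyefz" (len 12), cursors c1@6 c2@12, authorship ...111...222
After op 4 (insert('h')): buffer="dkzefzhcdyefzh" (len 14), cursors c1@7 c2@14, authorship ...1111...2222
After op 5 (insert('l')): buffer="dkzefzhlcdyefzhl" (len 16), cursors c1@8 c2@16, authorship ...11111...22222
After op 6 (move_right): buffer="dkzefzhlcdyefzhl" (len 16), cursors c1@9 c2@16, authorship ...11111...22222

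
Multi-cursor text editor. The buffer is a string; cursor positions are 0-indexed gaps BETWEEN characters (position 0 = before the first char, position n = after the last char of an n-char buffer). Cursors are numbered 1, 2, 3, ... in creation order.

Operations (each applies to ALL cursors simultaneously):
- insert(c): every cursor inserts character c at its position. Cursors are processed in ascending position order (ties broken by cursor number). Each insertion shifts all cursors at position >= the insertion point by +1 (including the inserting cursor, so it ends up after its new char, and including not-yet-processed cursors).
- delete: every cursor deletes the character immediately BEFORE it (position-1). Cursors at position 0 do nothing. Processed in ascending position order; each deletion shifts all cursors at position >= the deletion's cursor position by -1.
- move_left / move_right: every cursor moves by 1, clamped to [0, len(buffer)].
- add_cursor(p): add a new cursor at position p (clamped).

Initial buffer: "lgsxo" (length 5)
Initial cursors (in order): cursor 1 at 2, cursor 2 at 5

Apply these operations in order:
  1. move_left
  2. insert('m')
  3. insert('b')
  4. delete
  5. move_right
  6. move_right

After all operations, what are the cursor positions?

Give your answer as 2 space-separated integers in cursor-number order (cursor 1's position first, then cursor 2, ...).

After op 1 (move_left): buffer="lgsxo" (len 5), cursors c1@1 c2@4, authorship .....
After op 2 (insert('m')): buffer="lmgsxmo" (len 7), cursors c1@2 c2@6, authorship .1...2.
After op 3 (insert('b')): buffer="lmbgsxmbo" (len 9), cursors c1@3 c2@8, authorship .11...22.
After op 4 (delete): buffer="lmgsxmo" (len 7), cursors c1@2 c2@6, authorship .1...2.
After op 5 (move_right): buffer="lmgsxmo" (len 7), cursors c1@3 c2@7, authorship .1...2.
After op 6 (move_right): buffer="lmgsxmo" (len 7), cursors c1@4 c2@7, authorship .1...2.

Answer: 4 7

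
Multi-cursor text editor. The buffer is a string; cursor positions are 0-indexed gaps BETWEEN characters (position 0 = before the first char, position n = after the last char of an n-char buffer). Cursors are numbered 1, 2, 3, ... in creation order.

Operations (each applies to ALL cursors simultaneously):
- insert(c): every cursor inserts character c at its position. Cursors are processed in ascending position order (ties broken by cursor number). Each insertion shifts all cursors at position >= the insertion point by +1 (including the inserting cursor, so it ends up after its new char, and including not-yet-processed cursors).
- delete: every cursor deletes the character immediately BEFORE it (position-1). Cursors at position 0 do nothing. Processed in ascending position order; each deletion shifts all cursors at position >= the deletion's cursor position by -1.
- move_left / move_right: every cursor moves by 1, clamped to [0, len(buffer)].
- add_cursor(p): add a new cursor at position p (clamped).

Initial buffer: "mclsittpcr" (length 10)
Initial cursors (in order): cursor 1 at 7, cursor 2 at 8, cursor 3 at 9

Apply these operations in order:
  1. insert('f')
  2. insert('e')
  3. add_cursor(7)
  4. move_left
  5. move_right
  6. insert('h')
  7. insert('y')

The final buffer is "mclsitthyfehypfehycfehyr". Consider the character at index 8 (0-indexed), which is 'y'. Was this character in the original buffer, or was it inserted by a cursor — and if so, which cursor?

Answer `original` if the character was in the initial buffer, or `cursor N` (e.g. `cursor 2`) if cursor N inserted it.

After op 1 (insert('f')): buffer="mclsittfpfcfr" (len 13), cursors c1@8 c2@10 c3@12, authorship .......1.2.3.
After op 2 (insert('e')): buffer="mclsittfepfecfer" (len 16), cursors c1@9 c2@12 c3@15, authorship .......11.22.33.
After op 3 (add_cursor(7)): buffer="mclsittfepfecfer" (len 16), cursors c4@7 c1@9 c2@12 c3@15, authorship .......11.22.33.
After op 4 (move_left): buffer="mclsittfepfecfer" (len 16), cursors c4@6 c1@8 c2@11 c3@14, authorship .......11.22.33.
After op 5 (move_right): buffer="mclsittfepfecfer" (len 16), cursors c4@7 c1@9 c2@12 c3@15, authorship .......11.22.33.
After op 6 (insert('h')): buffer="mclsitthfehpfehcfehr" (len 20), cursors c4@8 c1@11 c2@15 c3@19, authorship .......4111.222.333.
After op 7 (insert('y')): buffer="mclsitthyfehypfehycfehyr" (len 24), cursors c4@9 c1@13 c2@18 c3@23, authorship .......441111.2222.3333.
Authorship (.=original, N=cursor N): . . . . . . . 4 4 1 1 1 1 . 2 2 2 2 . 3 3 3 3 .
Index 8: author = 4

Answer: cursor 4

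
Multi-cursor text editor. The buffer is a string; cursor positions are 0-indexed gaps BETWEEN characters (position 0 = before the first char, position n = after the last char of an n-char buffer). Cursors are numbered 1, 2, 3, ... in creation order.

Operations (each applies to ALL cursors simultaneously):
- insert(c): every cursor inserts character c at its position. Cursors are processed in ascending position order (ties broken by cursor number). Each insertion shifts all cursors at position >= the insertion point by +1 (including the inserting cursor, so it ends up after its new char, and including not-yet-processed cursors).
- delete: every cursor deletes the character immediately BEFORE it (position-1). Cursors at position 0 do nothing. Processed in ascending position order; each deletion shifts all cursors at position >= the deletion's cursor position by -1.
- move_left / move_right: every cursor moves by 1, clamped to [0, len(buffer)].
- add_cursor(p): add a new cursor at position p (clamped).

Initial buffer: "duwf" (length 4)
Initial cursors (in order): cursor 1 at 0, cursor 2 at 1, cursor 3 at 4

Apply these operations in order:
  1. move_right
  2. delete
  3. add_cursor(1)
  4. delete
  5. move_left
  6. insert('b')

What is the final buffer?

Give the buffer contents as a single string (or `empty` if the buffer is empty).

After op 1 (move_right): buffer="duwf" (len 4), cursors c1@1 c2@2 c3@4, authorship ....
After op 2 (delete): buffer="w" (len 1), cursors c1@0 c2@0 c3@1, authorship .
After op 3 (add_cursor(1)): buffer="w" (len 1), cursors c1@0 c2@0 c3@1 c4@1, authorship .
After op 4 (delete): buffer="" (len 0), cursors c1@0 c2@0 c3@0 c4@0, authorship 
After op 5 (move_left): buffer="" (len 0), cursors c1@0 c2@0 c3@0 c4@0, authorship 
After op 6 (insert('b')): buffer="bbbb" (len 4), cursors c1@4 c2@4 c3@4 c4@4, authorship 1234

Answer: bbbb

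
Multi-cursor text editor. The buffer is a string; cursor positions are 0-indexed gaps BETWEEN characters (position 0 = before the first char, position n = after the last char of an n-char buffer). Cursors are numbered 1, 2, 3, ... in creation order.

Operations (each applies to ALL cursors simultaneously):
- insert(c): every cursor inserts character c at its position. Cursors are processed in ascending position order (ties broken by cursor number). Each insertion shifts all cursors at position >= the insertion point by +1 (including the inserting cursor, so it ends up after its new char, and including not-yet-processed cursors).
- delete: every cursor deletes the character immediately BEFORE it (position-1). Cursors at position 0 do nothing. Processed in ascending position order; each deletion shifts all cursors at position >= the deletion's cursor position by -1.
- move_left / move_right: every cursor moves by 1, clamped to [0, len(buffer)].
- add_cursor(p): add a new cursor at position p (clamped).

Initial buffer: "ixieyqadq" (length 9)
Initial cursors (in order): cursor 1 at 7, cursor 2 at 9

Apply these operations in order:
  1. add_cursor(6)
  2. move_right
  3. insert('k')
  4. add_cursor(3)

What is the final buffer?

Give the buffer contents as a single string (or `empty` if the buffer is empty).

Answer: ixieyqakdkqk

Derivation:
After op 1 (add_cursor(6)): buffer="ixieyqadq" (len 9), cursors c3@6 c1@7 c2@9, authorship .........
After op 2 (move_right): buffer="ixieyqadq" (len 9), cursors c3@7 c1@8 c2@9, authorship .........
After op 3 (insert('k')): buffer="ixieyqakdkqk" (len 12), cursors c3@8 c1@10 c2@12, authorship .......3.1.2
After op 4 (add_cursor(3)): buffer="ixieyqakdkqk" (len 12), cursors c4@3 c3@8 c1@10 c2@12, authorship .......3.1.2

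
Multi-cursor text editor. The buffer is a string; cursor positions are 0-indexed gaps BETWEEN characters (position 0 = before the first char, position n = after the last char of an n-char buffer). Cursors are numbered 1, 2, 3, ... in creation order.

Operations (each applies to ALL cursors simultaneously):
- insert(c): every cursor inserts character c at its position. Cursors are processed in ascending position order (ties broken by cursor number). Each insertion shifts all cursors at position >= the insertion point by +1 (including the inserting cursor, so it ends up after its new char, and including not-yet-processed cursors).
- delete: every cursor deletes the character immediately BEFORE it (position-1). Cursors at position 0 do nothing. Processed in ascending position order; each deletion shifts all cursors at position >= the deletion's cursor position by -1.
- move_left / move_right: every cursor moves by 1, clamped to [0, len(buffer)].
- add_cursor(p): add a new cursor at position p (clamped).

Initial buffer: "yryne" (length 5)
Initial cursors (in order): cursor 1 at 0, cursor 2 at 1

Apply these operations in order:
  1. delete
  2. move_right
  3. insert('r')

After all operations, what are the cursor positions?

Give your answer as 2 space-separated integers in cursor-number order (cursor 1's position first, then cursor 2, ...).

Answer: 3 3

Derivation:
After op 1 (delete): buffer="ryne" (len 4), cursors c1@0 c2@0, authorship ....
After op 2 (move_right): buffer="ryne" (len 4), cursors c1@1 c2@1, authorship ....
After op 3 (insert('r')): buffer="rrryne" (len 6), cursors c1@3 c2@3, authorship .12...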